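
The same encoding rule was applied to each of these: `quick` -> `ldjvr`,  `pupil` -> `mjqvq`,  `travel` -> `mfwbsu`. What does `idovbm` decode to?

launch

The word is reversed, then every letter is shifted forward by 1.
Decoding idovbm: shift back: i−1=h, d−1=c, o−1=n, v−1=u, b−1=a, m−1=l → hcnual; then reverse → launch.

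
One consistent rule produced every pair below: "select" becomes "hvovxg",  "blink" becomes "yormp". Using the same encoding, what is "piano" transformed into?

krzml

Each pair mirrors across the alphabet (s↔h, e↔v, l↔o): positions sum to 25. Each letter is replaced by its mirror in the alphabet: a↔z, b↔y, c↔x, and so on (the Atbash cipher).
On piano: p↔k, i↔r, a↔z, n↔m, o↔l.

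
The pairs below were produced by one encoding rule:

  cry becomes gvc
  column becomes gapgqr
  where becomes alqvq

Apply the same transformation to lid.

Two shifts are in play — +12 for a/e/i/o/u, +4 for every other letter.
On lid: l(cons)+4=p, i(vowel)+12=u, d(cons)+4=h.

puh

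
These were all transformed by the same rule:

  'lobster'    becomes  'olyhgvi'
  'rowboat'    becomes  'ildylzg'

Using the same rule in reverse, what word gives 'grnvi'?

timer

Each pair mirrors across the alphabet (l↔o, o↔l, b↔y): positions sum to 25. This is the alphabet-reversal cipher (Atbash): a becomes z, b becomes y, etc.
Undoing it on grnvi: g↔t, r↔i, n↔m, v↔e, i↔r.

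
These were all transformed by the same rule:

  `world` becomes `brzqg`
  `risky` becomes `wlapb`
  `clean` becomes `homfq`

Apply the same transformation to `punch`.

uxvhk

A repeating key of period 3 is used — shifts +5, +3, +8 over and over.
For punch: p+5=u, u+3=x, n+8=v, c+5=h, h+3=k.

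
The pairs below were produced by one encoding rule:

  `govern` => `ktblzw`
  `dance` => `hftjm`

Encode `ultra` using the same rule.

In govern: g→k is +4, o→t is +5, v→b is +6, e→l is +7 — the shift increases by 1 each position. Letter i (0-indexed) is shifted by i+4, so successive shifts are 4, 5, 6, ….
On ultra: u+4=y, l+5=q, t+6=z, r+7=y, a+8=i.

yqzyi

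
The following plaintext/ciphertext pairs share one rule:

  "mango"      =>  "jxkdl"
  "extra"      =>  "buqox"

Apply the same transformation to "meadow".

Every letter moves 23 places later in the alphabet, wrapping around z→a.
Applying it to meadow: m+23=j, e+23=b, a+23=x, d+23=a, o+23=l, w+23=t.

jbxalt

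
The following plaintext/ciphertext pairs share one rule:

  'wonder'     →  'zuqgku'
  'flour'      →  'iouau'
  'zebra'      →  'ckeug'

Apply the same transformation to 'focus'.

iufav

The shift depends on letter class: consonant w→z is +3, but vowel o→u is +6. Two shifts are in play — +6 for a/e/i/o/u, +3 for every other letter.
Applying it to focus: f(cons)+3=i, o(vowel)+6=u, c(cons)+3=f, u(vowel)+6=a, s(cons)+3=v.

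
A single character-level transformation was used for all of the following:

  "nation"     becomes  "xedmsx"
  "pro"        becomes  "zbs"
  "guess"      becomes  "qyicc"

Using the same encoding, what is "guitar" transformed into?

The rule splits by letter class: vowels +4, consonants +10.
Applying it to guitar: g(cons)+10=q, u(vowel)+4=y, i(vowel)+4=m, t(cons)+10=d, a(vowel)+4=e, r(cons)+10=b.

qymdeb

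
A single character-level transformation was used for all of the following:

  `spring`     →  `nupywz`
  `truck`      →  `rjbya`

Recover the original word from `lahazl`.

Read the word backwards and shift each letter +7.
Decoding lahazl: shift back: l−7=e, a−7=t, h−7=a, a−7=t, z−7=s, l−7=e → etatse; then reverse → estate.

estate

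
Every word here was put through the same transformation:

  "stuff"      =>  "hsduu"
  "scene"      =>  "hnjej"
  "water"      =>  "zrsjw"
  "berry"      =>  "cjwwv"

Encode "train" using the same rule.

swrbe

s(18)→h(7) and t(19)→s(18) fit y≡11x+17 (mod 26); the inverse of 11 mod 26 is 19. Each letter's alphabet position (a=0..z=25) is mapped through 11·x+17 mod 26 — an affine cipher.
Applying it to train: t(19)→11·19+17≡18=s; r(17)→11·17+17≡22=w; a(0)→11·0+17≡17=r; i(8)→11·8+17≡1=b; n(13)→11·13+17≡4=e (all mod 26).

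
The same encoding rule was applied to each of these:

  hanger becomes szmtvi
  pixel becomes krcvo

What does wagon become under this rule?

Each pair mirrors across the alphabet (h↔s, a↔z, n↔m): positions sum to 25. This is the alphabet-reversal cipher (Atbash): a becomes z, b becomes y, etc.
On wagon: w↔d, a↔z, g↔t, o↔l, n↔m.

dztlm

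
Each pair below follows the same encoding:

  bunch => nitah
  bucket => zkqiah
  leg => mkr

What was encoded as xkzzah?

butter

The output letters match the input read backwards, each shifted +6: bunch reversed is hcnub. The word is reversed, then every letter is shifted forward by 6.
Reversing it on xkzzah: shift back: x−6=r, k−6=e, z−6=t, z−6=t, a−6=u, h−6=b → rettub; then reverse → butter.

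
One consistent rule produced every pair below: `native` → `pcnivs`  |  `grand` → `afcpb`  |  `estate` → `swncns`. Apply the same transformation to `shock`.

n(13)→p(15) and a(0)→c(2) fit y≡17x+2 (mod 26); the inverse of 17 mod 26 is 23. Each letter's alphabet position (a=0..z=25) is mapped through 17·x+2 mod 26 — an affine cipher.
Applying it to shock: s(18)→17·18+2≡22=w; h(7)→17·7+2≡17=r; o(14)→17·14+2≡6=g; c(2)→17·2+2≡10=k; k(10)→17·10+2≡16=q (all mod 26).

wrgkq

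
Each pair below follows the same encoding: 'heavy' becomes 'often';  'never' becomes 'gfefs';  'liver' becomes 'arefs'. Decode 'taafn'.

alley

h(7)→o(14) and e(4)→f(5) fit y≡3x+19 (mod 26); the inverse of 3 mod 26 is 9. Each letter's alphabet position (a=0..z=25) is mapped through 3·x+19 mod 26 — an affine cipher.
Decoding taafn: t(19)→9·(19−19)≡0=a; a(0)→9·(0−19)≡11=l; a(0)→9·(0−19)≡11=l; f(5)→9·(5−19)≡4=e; n(13)→9·(13−19)≡24=y (all mod 26).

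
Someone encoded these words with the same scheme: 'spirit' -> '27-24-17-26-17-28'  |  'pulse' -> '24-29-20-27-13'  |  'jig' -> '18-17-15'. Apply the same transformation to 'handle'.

16-9-22-12-20-13

s is letter #19 and maps to 27: an offset of 8. The number is (letter's place in the alphabet, a=1) + 8.
On handle: h=8→16, a=1→9, n=14→22, d=4→12, l=12→20, e=5→13.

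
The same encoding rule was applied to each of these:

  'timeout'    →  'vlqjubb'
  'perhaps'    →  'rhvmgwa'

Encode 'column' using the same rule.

erpzsu

In timeout: t→v is +2, i→l is +3, m→q is +4, e→j is +5 — the shift increases by 1 each position. Letter i (0-indexed) is shifted by i+2, so successive shifts are 2, 3, 4, ….
Applying it to column: c+2=e, o+3=r, l+4=p, u+5=z, m+6=s, n+7=u.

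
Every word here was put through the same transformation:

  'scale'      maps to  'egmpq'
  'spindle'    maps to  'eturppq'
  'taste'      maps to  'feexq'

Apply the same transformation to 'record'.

diosdh

Shifts by position in scale: pos 0: s→e (+12), pos 1: c→g (+4), pos 2: a→m (+12), pos 3: l→p (+4) — repeating every 2. The shifts repeat in a cycle of length 2: positions 0,1,… shift by +12, +4, then the pattern repeats.
For record: r+12=d, e+4=i, c+12=o, o+4=s, r+12=d, d+4=h.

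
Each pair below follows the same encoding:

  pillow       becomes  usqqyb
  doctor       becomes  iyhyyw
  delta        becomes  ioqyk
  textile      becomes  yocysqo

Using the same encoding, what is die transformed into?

iso

The shift depends on letter class: consonant p→u is +5, but vowel i→s is +10. Vowels shift forward by 10 and consonants shift forward by 5.
For die: d(cons)+5=i, i(vowel)+10=s, e(vowel)+10=o.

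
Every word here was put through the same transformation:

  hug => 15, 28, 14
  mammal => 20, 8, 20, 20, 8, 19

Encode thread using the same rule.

h is letter #8 and maps to 15: an offset of 7. Each letter is replaced by its alphabet position (a=1..z=26) + 7.
Applying it to thread: t=20→27, h=8→15, r=18→25, e=5→12, a=1→8, d=4→11.

27, 15, 25, 12, 8, 11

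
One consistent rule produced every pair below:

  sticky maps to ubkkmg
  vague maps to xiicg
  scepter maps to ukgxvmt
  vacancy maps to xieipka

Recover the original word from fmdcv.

Shifts by position in sticky: pos 0: s→u (+2), pos 1: t→b (+8), pos 2: i→k (+2), pos 3: c→k (+8) — repeating every 2. It's a Vigenère-style cipher with numeric key [2,8]: position i shifts by key[i mod 2].
Undoing it on fmdcv: f−2=d, m−8=e, d−2=b, c−8=u, v−2=t.

debut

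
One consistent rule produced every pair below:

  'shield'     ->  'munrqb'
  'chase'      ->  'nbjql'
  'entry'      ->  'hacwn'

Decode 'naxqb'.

shore

The word is reversed, then every letter is shifted forward by 9.
Decoding naxqb: shift back: n−9=e, a−9=r, x−9=o, q−9=h, b−9=s → erohs; then reverse → shore.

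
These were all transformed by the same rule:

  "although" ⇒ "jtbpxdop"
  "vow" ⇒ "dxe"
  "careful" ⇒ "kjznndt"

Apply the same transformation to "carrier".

Vowels shift forward by 9 and consonants shift forward by 8.
For carrier: c(cons)+8=k, a(vowel)+9=j, r(cons)+8=z, r(cons)+8=z, i(vowel)+9=r, e(vowel)+9=n, r(cons)+8=z.

kjzzrnz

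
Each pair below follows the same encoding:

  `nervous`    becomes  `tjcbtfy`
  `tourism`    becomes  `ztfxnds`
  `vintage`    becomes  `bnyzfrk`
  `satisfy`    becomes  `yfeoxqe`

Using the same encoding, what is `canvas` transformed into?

Shifts by position in nervous: pos 0: n→t (+6), pos 1: e→j (+5), pos 2: r→c (+11), pos 3: v→b (+6), pos 4: o→t (+5), pos 5: u→f (+11) — repeating every 3. A repeating key of period 3 is used — shifts +6, +5, +11 over and over.
Applying it to canvas: c+6=i, a+5=f, n+11=y, v+6=b, a+5=f, s+11=d.

ifybfd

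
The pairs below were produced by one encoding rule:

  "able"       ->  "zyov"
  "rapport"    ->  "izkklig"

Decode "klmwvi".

Each pair mirrors across the alphabet (a↔z, b↔y, l↔o): positions sum to 25. Letters are reflected about the middle of the alphabet (position → 25−position): Atbash.
Decoding klmwvi: k↔p, l↔o, m↔n, w↔d, v↔e, i↔r.

ponder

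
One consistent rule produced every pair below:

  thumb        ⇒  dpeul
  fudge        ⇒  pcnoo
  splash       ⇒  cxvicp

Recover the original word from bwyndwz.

rooftop

It's a Vigenère-style cipher with numeric key [10,8]: position i shifts by key[i mod 2].
Decoding bwyndwz: b−10=r, w−8=o, y−10=o, n−8=f, d−10=t, w−8=o, z−10=p.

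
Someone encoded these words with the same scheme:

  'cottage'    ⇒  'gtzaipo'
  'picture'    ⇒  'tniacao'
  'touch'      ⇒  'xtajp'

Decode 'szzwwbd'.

In cottage: c→g is +4, o→t is +5, t→z is +6, t→a is +7 — the shift increases by 1 each position. The shift increases by 1 at each position, starting from +4: 4, 5, 6, ….
Decoding szzwwbd: s−4=o, z−5=u, z−6=t, w−7=p, w−8=o, b−9=s, d−10=t.

outpost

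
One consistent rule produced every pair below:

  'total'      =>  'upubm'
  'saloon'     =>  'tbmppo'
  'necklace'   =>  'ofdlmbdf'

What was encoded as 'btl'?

ask

Compare letters: t→u is +1, o→p is +1, t→u is +1 — a constant shift. This is a Caesar cipher with shift 1.
Decoding btl: b−1=a, t−1=s, l−1=k.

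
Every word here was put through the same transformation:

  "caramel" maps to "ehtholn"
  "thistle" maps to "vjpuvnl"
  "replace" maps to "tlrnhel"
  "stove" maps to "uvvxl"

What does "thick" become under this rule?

vjpem

The shift depends on letter class: consonant c→e is +2, but vowel a→h is +7. Two shifts are in play — +7 for a/e/i/o/u, +2 for every other letter.
Applying it to thick: t(cons)+2=v, h(cons)+2=j, i(vowel)+7=p, c(cons)+2=e, k(cons)+2=m.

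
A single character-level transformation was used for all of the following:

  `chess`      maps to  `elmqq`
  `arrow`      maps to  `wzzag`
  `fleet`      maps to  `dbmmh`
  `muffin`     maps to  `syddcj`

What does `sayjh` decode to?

mount

c(2)→e(4) and h(7)→l(11) fit y≡17x+22 (mod 26); the inverse of 17 mod 26 is 23. This is an affine cipher: with a=0,…,z=25, each position x becomes (17x+22) mod 26.
Reversing it on sayjh: s(18)→23·(18−22)≡12=m; a(0)→23·(0−22)≡14=o; y(24)→23·(24−22)≡20=u; j(9)→23·(9−22)≡13=n; h(7)→23·(7−22)≡19=t (all mod 26).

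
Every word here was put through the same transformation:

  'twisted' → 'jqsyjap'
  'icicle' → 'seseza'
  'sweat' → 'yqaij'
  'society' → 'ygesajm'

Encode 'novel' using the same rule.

vgfaz

t(19)→j(9) and w(22)→q(16) fit y≡11x+8 (mod 26); the inverse of 11 mod 26 is 19. Treating letters as 0–25, the rule is x ↦ 11x + 8 (mod 26).
On novel: n(13)→11·13+8≡21=v; o(14)→11·14+8≡6=g; v(21)→11·21+8≡5=f; e(4)→11·4+8≡0=a; l(11)→11·11+8≡25=z (all mod 26).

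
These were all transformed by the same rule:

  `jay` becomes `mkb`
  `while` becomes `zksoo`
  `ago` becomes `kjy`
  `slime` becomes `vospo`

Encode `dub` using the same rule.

gee

The shift depends on letter class: consonant j→m is +3, but vowel a→k is +10. The rule splits by letter class: vowels +10, consonants +3.
On dub: d(cons)+3=g, u(vowel)+10=e, b(cons)+3=e.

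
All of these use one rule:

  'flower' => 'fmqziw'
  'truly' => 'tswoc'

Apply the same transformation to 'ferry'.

The shift increases by 1 at each position, starting from +0: 0, 1, 2, ….
On ferry: f+0=f, e+1=f, r+2=t, r+3=u, y+4=c.

fftuc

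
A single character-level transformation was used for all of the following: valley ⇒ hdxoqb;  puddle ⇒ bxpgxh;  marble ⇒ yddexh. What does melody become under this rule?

Shifts by position in valley: pos 0: v→h (+12), pos 1: a→d (+3), pos 2: l→x (+12), pos 3: l→o (+3) — repeating every 2. The shifts repeat in a cycle of length 2: positions 0,1,… shift by +12, +3, then the pattern repeats.
Applying it to melody: m+12=y, e+3=h, l+12=x, o+3=r, d+12=p, y+3=b.

yhxrpb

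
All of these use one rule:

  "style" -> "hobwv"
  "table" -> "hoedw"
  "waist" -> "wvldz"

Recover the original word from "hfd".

ace

Read the word backwards and shift each letter +3.
Undoing it on hfd: shift back: h−3=e, f−3=c, d−3=a → eca; then reverse → ace.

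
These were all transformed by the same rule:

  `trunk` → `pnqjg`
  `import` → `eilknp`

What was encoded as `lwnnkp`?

parrot

Compare letters: t→p is +22, r→n is +22, u→q is +22 — a constant shift. It's a constant shift of +22 (ROT22).
Reversing it on lwnnkp: l−22=p, w−22=a, n−22=r, n−22=r, k−22=o, p−22=t.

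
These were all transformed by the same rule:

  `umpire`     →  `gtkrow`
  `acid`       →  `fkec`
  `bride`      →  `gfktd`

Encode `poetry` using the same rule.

atvgqr

The output letters match the input read backwards, each shifted +2: umpire reversed is eripmu. Two steps: reverse the string, then apply a Caesar shift of +2.
For poetry: reverse → yrteop; then shift: y+2=a, r+2=t, t+2=v, e+2=g, o+2=q, p+2=r.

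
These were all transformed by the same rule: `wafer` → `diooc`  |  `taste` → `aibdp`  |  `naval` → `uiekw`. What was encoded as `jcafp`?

In wafer: w→d is +7, a→i is +8, f→o is +9, e→o is +10 — the shift increases by 1 each position. The shift increases by 1 at each position, starting from +7: 7, 8, 9, ….
Decoding jcafp: j−7=c, c−8=u, a−9=r, f−10=v, p−11=e.

curve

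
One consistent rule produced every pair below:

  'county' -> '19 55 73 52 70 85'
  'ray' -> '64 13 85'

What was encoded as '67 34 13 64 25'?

The formula is n = 3×(alphabet index, a=1) + 10.
Undoing it on 67 34 13 64 25: 67→(67−10)÷3=19=s, 34→(34−10)÷3=8=h, 13→(13−10)÷3=1=a, 64→(64−10)÷3=18=r, 25→(25−10)÷3=5=e.

share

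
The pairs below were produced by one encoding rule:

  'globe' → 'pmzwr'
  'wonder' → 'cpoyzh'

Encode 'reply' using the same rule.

jwapc

The output letters match the input read backwards, each shifted +11: globe reversed is ebolg. Read the word backwards and shift each letter +11.
On reply: reverse → ylper; then shift: y+11=j, l+11=w, p+11=a, e+11=p, r+11=c.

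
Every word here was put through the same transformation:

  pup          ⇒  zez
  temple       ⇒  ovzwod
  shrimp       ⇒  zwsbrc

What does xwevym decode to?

The word is reversed, then every letter is shifted forward by 10.
Decoding xwevym: shift back: x−10=n, w−10=m, e−10=u, v−10=l, y−10=o, m−10=c → nmuloc; then reverse → column.

column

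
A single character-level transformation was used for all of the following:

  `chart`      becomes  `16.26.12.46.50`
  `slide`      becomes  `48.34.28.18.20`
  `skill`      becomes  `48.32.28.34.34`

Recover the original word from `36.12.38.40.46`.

c(#3)→16 and h(#8)→26: differences scale by 2, so n = 2·pos + 10. Each letter becomes 2×(its alphabet position, a=1..z=26) + 10.
Reversing it on 36.12.38.40.46: 36→(36−10)÷2=13=m, 12→(12−10)÷2=1=a, 38→(38−10)÷2=14=n, 40→(40−10)÷2=15=o, 46→(46−10)÷2=18=r.

manor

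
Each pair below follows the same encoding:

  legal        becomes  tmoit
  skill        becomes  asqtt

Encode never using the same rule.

Each letter is shifted forward by 8 in the alphabet (a Caesar shift of +8).
Applying it to never: n+8=v, e+8=m, v+8=d, e+8=m, r+8=z.

vmdmz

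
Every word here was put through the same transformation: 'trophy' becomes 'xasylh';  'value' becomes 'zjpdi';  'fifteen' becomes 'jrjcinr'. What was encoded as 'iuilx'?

elect

Shifts by position in trophy: pos 0: t→x (+4), pos 1: r→a (+9), pos 2: o→s (+4), pos 3: p→y (+9) — repeating every 2. It's a Vigenère-style cipher with numeric key [4,9]: position i shifts by key[i mod 2].
Reversing it on iuilx: i−4=e, u−9=l, i−4=e, l−9=c, x−4=t.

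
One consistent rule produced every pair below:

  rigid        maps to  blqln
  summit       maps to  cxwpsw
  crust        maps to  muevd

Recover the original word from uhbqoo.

The shifts repeat in a cycle of length 2: positions 0,1,… shift by +10, +3, then the pattern repeats.
Decoding uhbqoo: u−10=k, h−3=e, b−10=r, q−3=n, o−10=e, o−3=l.

kernel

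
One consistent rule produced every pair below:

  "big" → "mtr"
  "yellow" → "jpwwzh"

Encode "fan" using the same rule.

qly

Compare letters: b→m is +11, i→t is +11, g→r is +11 — a constant shift. This is a Caesar cipher with shift 11.
On fan: f+11=q, a+11=l, n+11=y.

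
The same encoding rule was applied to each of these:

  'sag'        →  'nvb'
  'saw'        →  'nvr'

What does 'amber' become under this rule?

vhwzm

Compare letters: s→n is +21, a→v is +21, g→b is +21 — a constant shift. Every letter moves 21 places later in the alphabet, wrapping around z→a.
For amber: a+21=v, m+21=h, b+21=w, e+21=z, r+21=m.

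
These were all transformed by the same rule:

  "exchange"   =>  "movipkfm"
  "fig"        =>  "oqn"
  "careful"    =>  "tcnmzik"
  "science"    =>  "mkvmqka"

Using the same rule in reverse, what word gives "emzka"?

The output letters match the input read backwards, each shifted +8: exchange reversed is egnahcxe. The word is reversed, then every letter is shifted forward by 8.
Undoing it on emzka: shift back: e−8=w, m−8=e, z−8=r, k−8=c, a−8=s → wercs; then reverse → screw.

screw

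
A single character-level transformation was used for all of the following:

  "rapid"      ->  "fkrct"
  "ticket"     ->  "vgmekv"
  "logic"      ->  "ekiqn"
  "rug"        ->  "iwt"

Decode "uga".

yes

The output letters match the input read backwards, each shifted +2: rapid reversed is dipar. Two steps: reverse the string, then apply a Caesar shift of +2.
Reversing it on uga: shift back: u−2=s, g−2=e, a−2=y → sey; then reverse → yes.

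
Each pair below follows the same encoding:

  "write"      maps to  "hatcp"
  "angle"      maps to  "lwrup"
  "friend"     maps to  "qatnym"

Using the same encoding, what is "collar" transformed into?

nxwula

Shifts by position in write: pos 0: w→h (+11), pos 1: r→a (+9), pos 2: i→t (+11), pos 3: t→c (+9) — repeating every 2. It's a Vigenère-style cipher with numeric key [11,9]: position i shifts by key[i mod 2].
For collar: c+11=n, o+9=x, l+11=w, l+9=u, a+11=l, r+9=a.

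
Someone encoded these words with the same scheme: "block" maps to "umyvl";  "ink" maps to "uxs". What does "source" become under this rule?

ombeyc

The output letters match the input read backwards, each shifted +10: block reversed is kcolb. Two steps: reverse the string, then apply a Caesar shift of +10.
For source: reverse → ecruos; then shift: e+10=o, c+10=m, r+10=b, u+10=e, o+10=y, s+10=c.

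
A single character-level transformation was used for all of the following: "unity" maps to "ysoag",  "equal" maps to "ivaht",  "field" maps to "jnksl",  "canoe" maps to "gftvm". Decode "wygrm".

stake

In unity: u→y is +4, n→s is +5, i→o is +6, t→a is +7 — the shift increases by 1 each position. Each letter shifts forward by (position + 4), i.e. 4, 5, 6, … — the shift grows by one for each successive letter.
Undoing it on wygrm: w−4=s, y−5=t, g−6=a, r−7=k, m−8=e.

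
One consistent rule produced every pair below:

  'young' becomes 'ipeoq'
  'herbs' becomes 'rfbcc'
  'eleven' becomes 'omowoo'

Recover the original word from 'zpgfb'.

Shifts by position in young: pos 0: y→i (+10), pos 1: o→p (+1), pos 2: u→e (+10), pos 3: n→o (+1) — repeating every 2. The shifts repeat in a cycle of length 2: positions 0,1,… shift by +10, +1, then the pattern repeats.
Reversing it on zpgfb: z−10=p, p−1=o, g−10=w, f−1=e, b−10=r.

power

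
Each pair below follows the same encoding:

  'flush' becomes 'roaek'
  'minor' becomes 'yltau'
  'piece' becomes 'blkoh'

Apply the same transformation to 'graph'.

sugbk

Shifts by position in flush: pos 0: f→r (+12), pos 1: l→o (+3), pos 2: u→a (+6), pos 3: s→e (+12), pos 4: h→k (+3) — repeating every 3. The shifts repeat in a cycle of length 3: positions 0,1,… shift by +12, +3, +6, then the pattern repeats.
For graph: g+12=s, r+3=u, a+6=g, p+12=b, h+3=k.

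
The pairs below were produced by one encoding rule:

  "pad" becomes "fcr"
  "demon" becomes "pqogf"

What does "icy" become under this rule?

aek

The output letters match the input read backwards, each shifted +2: pad reversed is dap. The word is reversed, then every letter is shifted forward by 2.
For icy: reverse → yci; then shift: y+2=a, c+2=e, i+2=k.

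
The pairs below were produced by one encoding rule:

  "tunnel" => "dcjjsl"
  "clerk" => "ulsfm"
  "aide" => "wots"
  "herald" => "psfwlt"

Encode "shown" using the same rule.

t(19)→d(3) and u(20)→c(2) fit y≡25x+22 (mod 26); the inverse of 25 mod 26 is 25. Each letter's alphabet position (a=0..z=25) is mapped through 25·x+22 mod 26 — an affine cipher.
For shown: s(18)→25·18+22≡4=e; h(7)→25·7+22≡15=p; o(14)→25·14+22≡8=i; w(22)→25·22+22≡0=a; n(13)→25·13+22≡9=j (all mod 26).

epiaj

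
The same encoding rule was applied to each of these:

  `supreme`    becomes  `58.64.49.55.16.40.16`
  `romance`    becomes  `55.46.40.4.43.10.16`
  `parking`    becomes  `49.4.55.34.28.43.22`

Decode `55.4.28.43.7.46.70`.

rainbow

s(#19)→58 and u(#21)→64: differences scale by 3, so n = 3·pos + 1. Each letter becomes 3×(its alphabet position, a=1..z=26) + 1.
Reversing it on 55.4.28.43.7.46.70: 55→(55−1)÷3=18=r, 4→(4−1)÷3=1=a, 28→(28−1)÷3=9=i, 43→(43−1)÷3=14=n, 7→(7−1)÷3=2=b, 46→(46−1)÷3=15=o, 70→(70−1)÷3=23=w.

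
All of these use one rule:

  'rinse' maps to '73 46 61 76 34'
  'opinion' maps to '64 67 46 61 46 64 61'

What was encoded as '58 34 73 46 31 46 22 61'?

meridian

With a=1..z=26, the number is 3·pos + 19.
Decoding 58 34 73 46 31 46 22 61: 58→(58−19)÷3=13=m, 34→(34−19)÷3=5=e, 73→(73−19)÷3=18=r, 46→(46−19)÷3=9=i, 31→(31−19)÷3=4=d, 46→(46−19)÷3=9=i, 22→(22−19)÷3=1=a, 61→(61−19)÷3=14=n.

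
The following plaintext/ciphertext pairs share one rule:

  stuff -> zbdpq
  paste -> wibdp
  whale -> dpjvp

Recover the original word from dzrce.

wrist

In stuff: s→z is +7, t→b is +8, u→d is +9, f→p is +10 — the shift increases by 1 each position. Letter i (0-indexed) is shifted by i+7, so successive shifts are 7, 8, 9, ….
Undoing it on dzrce: d−7=w, z−8=r, r−9=i, c−10=s, e−11=t.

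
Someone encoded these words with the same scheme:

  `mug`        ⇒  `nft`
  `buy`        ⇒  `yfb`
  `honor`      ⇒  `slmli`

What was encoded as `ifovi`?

ruler

Each pair mirrors across the alphabet (m↔n, u↔f, g↔t): positions sum to 25. Letters are reflected about the middle of the alphabet (position → 25−position): Atbash.
Undoing it on ifovi: i↔r, f↔u, o↔l, v↔e, i↔r.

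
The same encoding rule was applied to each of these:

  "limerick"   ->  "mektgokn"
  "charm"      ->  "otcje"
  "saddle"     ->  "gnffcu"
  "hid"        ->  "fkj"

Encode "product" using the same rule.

The output letters match the input read backwards, each shifted +2: limerick reversed is kciremil. Two steps: reverse the string, then apply a Caesar shift of +2.
On product: reverse → tcudorp; then shift: t+2=v, c+2=e, u+2=w, d+2=f, o+2=q, r+2=t, p+2=r.

vewfqtr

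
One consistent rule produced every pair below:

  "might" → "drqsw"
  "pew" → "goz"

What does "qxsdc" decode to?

The output letters match the input read backwards, each shifted +10: might reversed is thgim. Two steps: reverse the string, then apply a Caesar shift of +10.
Undoing it on qxsdc: shift back: q−10=g, x−10=n, s−10=i, d−10=t, c−10=s → gnits; then reverse → sting.

sting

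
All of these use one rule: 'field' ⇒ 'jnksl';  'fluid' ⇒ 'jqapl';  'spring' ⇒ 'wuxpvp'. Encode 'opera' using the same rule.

In field: f→j is +4, i→n is +5, e→k is +6, l→s is +7 — the shift increases by 1 each position. The shift increases by 1 at each position, starting from +4: 4, 5, 6, ….
On opera: o+4=s, p+5=u, e+6=k, r+7=y, a+8=i.

sukyi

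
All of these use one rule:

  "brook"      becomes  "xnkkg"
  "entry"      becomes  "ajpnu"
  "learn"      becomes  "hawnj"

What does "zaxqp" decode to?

Each letter is shifted forward by 22 in the alphabet (a Caesar shift of +22).
Reversing it on zaxqp: z−22=d, a−22=e, x−22=b, q−22=u, p−22=t.

debut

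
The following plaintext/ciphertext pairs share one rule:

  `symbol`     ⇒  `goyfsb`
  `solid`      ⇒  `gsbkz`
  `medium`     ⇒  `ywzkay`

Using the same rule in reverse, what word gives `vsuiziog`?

s(18)→g(6) and y(24)→o(14) fit y≡23x+8 (mod 26); the inverse of 23 mod 26 is 17. Treating letters as 0–25, the rule is x ↦ 23x + 8 (mod 26).
Reversing it on vsuiziog: v(21)→17·(21−8)≡13=n; s(18)→17·(18−8)≡14=o; u(20)→17·(20−8)≡22=w; i(8)→17·(8−8)≡0=a; z(25)→17·(25−8)≡3=d; i(8)→17·(8−8)≡0=a; o(14)→17·(14−8)≡24=y; g(6)→17·(6−8)≡18=s (all mod 26).

nowadays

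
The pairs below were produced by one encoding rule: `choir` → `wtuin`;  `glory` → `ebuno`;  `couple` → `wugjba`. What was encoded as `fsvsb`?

c(2)→w(22) and h(7)→t(19) fit y≡15x+18 (mod 26); the inverse of 15 mod 26 is 7. Treating letters as 0–25, the rule is x ↦ 15x + 18 (mod 26).
Reversing it on fsvsb: f(5)→7·(5−18)≡13=n; s(18)→7·(18−18)≡0=a; v(21)→7·(21−18)≡21=v; s(18)→7·(18−18)≡0=a; b(1)→7·(1−18)≡11=l (all mod 26).

naval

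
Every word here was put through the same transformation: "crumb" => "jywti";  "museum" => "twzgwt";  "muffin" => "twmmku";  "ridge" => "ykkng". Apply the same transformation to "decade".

The shift depends on letter class: consonant c→j is +7, but vowel u→w is +2. Vowels shift forward by 2 and consonants shift forward by 7.
On decade: d(cons)+7=k, e(vowel)+2=g, c(cons)+7=j, a(vowel)+2=c, d(cons)+7=k, e(vowel)+2=g.

kgjckg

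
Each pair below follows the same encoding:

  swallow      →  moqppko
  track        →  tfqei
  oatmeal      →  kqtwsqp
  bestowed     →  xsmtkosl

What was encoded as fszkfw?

s(18)→m(12) and w(22)→o(14) fit y≡7x+16 (mod 26); the inverse of 7 mod 26 is 15. Each letter's alphabet position (a=0..z=25) is mapped through 7·x+16 mod 26 — an affine cipher.
Decoding fszkfw: f(5)→15·(5−16)≡17=r; s(18)→15·(18−16)≡4=e; z(25)→15·(25−16)≡5=f; k(10)→15·(10−16)≡14=o; f(5)→15·(5−16)≡17=r; w(22)→15·(22−16)≡12=m (all mod 26).

reform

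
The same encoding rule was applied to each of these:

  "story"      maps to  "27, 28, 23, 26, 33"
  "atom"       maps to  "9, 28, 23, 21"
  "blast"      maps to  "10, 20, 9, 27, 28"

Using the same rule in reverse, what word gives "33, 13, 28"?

s is letter #19 and maps to 27: an offset of 8. Letters become their 1-based position plus 8 (so a→9, b→10, …).
Reversing it on 33, 13, 28: 33→(33−8)÷1=25=y, 13→(13−8)÷1=5=e, 28→(28−8)÷1=20=t.

yet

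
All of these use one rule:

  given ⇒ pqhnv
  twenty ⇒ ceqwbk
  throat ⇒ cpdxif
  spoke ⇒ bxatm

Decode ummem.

Shifts by position in given: pos 0: g→p (+9), pos 1: i→q (+8), pos 2: v→h (+12), pos 3: e→n (+9), pos 4: n→v (+8) — repeating every 3. The shifts repeat in a cycle of length 3: positions 0,1,… shift by +9, +8, +12, then the pattern repeats.
Reversing it on ummem: u−9=l, m−8=e, m−12=a, e−9=v, m−8=e.

leave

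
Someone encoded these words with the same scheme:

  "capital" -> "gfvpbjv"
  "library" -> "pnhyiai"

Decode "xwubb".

Letter i (0-indexed) is shifted by i+4, so successive shifts are 4, 5, 6, ….
Decoding xwubb: x−4=t, w−5=r, u−6=o, b−7=u, b−8=t.

trout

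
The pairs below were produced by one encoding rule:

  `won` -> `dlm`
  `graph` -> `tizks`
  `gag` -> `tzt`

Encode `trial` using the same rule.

girzo

This is the alphabet-reversal cipher (Atbash): a becomes z, b becomes y, etc.
Applying it to trial: t↔g, r↔i, i↔r, a↔z, l↔o.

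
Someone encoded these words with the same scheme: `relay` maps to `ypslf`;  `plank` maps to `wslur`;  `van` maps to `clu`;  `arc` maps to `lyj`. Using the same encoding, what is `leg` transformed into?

The shift depends on letter class: consonant r→y is +7, but vowel e→p is +11. Vowels shift forward by 11 and consonants shift forward by 7.
On leg: l(cons)+7=s, e(vowel)+11=p, g(cons)+7=n.

spn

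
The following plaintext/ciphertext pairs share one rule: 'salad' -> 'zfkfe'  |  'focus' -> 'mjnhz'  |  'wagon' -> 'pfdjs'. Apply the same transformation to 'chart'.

s(18)→z(25) and a(0)→f(5) fit y≡17x+5 (mod 26); the inverse of 17 mod 26 is 23. Each letter's alphabet position (a=0..z=25) is mapped through 17·x+5 mod 26 — an affine cipher.
Applying it to chart: c(2)→17·2+5≡13=n; h(7)→17·7+5≡20=u; a(0)→17·0+5≡5=f; r(17)→17·17+5≡8=i; t(19)→17·19+5≡16=q (all mod 26).

nufiq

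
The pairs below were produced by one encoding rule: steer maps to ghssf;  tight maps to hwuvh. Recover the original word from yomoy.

kayak

It's a constant shift of +14 (ROT14).
Reversing it on yomoy: y−14=k, o−14=a, m−14=y, o−14=a, y−14=k.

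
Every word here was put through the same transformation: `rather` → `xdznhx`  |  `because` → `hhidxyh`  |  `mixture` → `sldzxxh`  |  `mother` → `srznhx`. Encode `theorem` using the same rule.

The shift depends on letter class: consonant r→x is +6, but vowel a→d is +3. Vowels shift forward by 3 and consonants shift forward by 6.
Applying it to theorem: t(cons)+6=z, h(cons)+6=n, e(vowel)+3=h, o(vowel)+3=r, r(cons)+6=x, e(vowel)+3=h, m(cons)+6=s.

znhrxhs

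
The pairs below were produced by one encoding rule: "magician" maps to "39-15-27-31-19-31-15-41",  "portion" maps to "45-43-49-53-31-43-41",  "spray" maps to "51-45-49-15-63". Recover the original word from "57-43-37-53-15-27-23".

voltage

m(#13)→39 and a(#1)→15: differences scale by 2, so n = 2·pos + 13. Each letter becomes 2×(its alphabet position, a=1..z=26) + 13.
Reversing it on 57-43-37-53-15-27-23: 57→(57−13)÷2=22=v, 43→(43−13)÷2=15=o, 37→(37−13)÷2=12=l, 53→(53−13)÷2=20=t, 15→(15−13)÷2=1=a, 27→(27−13)÷2=7=g, 23→(23−13)÷2=5=e.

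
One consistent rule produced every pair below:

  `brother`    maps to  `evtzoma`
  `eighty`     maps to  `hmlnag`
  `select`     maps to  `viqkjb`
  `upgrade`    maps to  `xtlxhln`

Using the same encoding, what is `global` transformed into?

jpthht

The shift increases by 1 at each position, starting from +3: 3, 4, 5, ….
On global: g+3=j, l+4=p, o+5=t, b+6=h, a+7=h, l+8=t.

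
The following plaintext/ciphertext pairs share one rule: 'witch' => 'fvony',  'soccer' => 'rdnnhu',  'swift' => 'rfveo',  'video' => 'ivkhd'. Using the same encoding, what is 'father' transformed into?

etoyhu

Each letter's alphabet position (a=0..z=25) is mapped through 23·x+19 mod 26 — an affine cipher.
On father: f(5)→23·5+19≡4=e; a(0)→23·0+19≡19=t; t(19)→23·19+19≡14=o; h(7)→23·7+19≡24=y; e(4)→23·4+19≡7=h; r(17)→23·17+19≡20=u (all mod 26).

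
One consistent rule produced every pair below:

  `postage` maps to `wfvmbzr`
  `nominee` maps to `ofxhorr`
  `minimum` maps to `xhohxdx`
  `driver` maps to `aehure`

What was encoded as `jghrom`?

client

p(15)→w(22) and o(14)→f(5) fit y≡17x+1 (mod 26); the inverse of 17 mod 26 is 23. Treating letters as 0–25, the rule is x ↦ 17x + 1 (mod 26).
Decoding jghrom: j(9)→23·(9−1)≡2=c; g(6)→23·(6−1)≡11=l; h(7)→23·(7−1)≡8=i; r(17)→23·(17−1)≡4=e; o(14)→23·(14−1)≡13=n; m(12)→23·(12−1)≡19=t (all mod 26).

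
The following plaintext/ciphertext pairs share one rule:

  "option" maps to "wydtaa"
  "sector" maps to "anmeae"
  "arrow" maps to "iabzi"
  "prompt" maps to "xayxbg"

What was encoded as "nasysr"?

fringe

Letter i (0-indexed) is shifted by i+8, so successive shifts are 8, 9, 10, ….
Decoding nasysr: n−8=f, a−9=r, s−10=i, y−11=n, s−12=g, r−13=e.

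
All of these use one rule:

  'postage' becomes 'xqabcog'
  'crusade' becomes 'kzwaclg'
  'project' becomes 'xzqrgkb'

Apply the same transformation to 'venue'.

dgvwg

Two shifts are in play — +2 for a/e/i/o/u, +8 for every other letter.
Applying it to venue: v(cons)+8=d, e(vowel)+2=g, n(cons)+8=v, u(vowel)+2=w, e(vowel)+2=g.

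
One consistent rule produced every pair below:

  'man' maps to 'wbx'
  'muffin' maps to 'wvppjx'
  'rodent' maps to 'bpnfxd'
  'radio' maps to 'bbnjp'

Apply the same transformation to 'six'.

cjh

The rule splits by letter class: vowels +1, consonants +10.
For six: s(cons)+10=c, i(vowel)+1=j, x(cons)+10=h.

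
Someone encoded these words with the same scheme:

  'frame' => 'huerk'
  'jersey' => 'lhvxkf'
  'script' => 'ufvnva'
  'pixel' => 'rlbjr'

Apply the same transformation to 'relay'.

thpfe

In frame: f→h is +2, r→u is +3, a→e is +4, m→r is +5 — the shift increases by 1 each position. The shift increases by 1 at each position, starting from +2: 2, 3, 4, ….
For relay: r+2=t, e+3=h, l+4=p, a+5=f, y+6=e.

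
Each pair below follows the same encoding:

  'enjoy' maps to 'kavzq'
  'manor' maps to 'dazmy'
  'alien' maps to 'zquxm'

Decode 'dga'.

The output letters match the input read backwards, each shifted +12: enjoy reversed is yojne. Two steps: reverse the string, then apply a Caesar shift of +12.
Reversing it on dga: shift back: d−12=r, g−12=u, a−12=o → ruo; then reverse → our.

our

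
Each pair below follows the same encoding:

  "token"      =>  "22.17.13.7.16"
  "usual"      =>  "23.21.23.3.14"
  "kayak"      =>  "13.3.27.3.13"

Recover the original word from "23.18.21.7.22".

upset

t is letter #20 and maps to 22: an offset of 2. Each letter is replaced by its alphabet position (a=1..z=26) + 2.
Undoing it on 23.18.21.7.22: 23→(23−2)÷1=21=u, 18→(18−2)÷1=16=p, 21→(21−2)÷1=19=s, 7→(7−2)÷1=5=e, 22→(22−2)÷1=20=t.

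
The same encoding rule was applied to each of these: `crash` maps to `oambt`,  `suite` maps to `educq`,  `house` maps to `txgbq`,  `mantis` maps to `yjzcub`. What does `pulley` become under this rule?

Shifts by position in crash: pos 0: c→o (+12), pos 1: r→a (+9), pos 2: a→m (+12), pos 3: s→b (+9) — repeating every 2. A repeating key of period 2 is used — shifts +12, +9 over and over.
Applying it to pulley: p+12=b, u+9=d, l+12=x, l+9=u, e+12=q, y+9=h.

bdxuqh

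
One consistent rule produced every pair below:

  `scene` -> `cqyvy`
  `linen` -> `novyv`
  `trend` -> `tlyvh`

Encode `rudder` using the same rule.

s(18)→c(2) and c(2)→q(16) fit y≡17x+8 (mod 26); the inverse of 17 mod 26 is 23. Treating letters as 0–25, the rule is x ↦ 17x + 8 (mod 26).
Applying it to rudder: r(17)→17·17+8≡11=l; u(20)→17·20+8≡10=k; d(3)→17·3+8≡7=h; d(3)→17·3+8≡7=h; e(4)→17·4+8≡24=y; r(17)→17·17+8≡11=l (all mod 26).

lkhhyl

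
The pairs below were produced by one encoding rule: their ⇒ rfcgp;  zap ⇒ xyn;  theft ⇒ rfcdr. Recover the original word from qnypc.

Compare letters: t→r is +24, h→f is +24, e→c is +24 — a constant shift. Each letter is shifted forward by 24 in the alphabet (a Caesar shift of +24).
Decoding qnypc: q−24=s, n−24=p, y−24=a, p−24=r, c−24=e.

spare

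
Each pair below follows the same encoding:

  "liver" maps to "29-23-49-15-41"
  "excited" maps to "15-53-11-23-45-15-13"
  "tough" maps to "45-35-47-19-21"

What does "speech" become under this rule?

The formula is n = 2×(alphabet index, a=1) + 5.
Applying it to speech: s=19→43, p=16→37, e=5→15, e=5→15, c=3→11, h=8→21.

43-37-15-15-11-21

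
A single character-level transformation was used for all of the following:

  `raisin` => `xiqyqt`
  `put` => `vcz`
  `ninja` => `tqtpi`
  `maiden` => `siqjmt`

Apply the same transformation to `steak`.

The shift depends on letter class: consonant r→x is +6, but vowel a→i is +8. Two shifts are in play — +8 for a/e/i/o/u, +6 for every other letter.
On steak: s(cons)+6=y, t(cons)+6=z, e(vowel)+8=m, a(vowel)+8=i, k(cons)+6=q.

yzmiq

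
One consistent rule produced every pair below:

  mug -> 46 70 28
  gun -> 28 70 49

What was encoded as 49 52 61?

nor

m(#13)→46 and u(#21)→70: differences scale by 3, so n = 3·pos + 7. With a=1..z=26, the number is 3·pos + 7.
Decoding 49 52 61: 49→(49−7)÷3=14=n, 52→(52−7)÷3=15=o, 61→(61−7)÷3=18=r.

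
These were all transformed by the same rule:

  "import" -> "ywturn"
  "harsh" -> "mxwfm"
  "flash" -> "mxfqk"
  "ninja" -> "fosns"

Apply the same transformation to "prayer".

wjdfwu

The output letters match the input read backwards, each shifted +5: import reversed is tropmi. Two steps: reverse the string, then apply a Caesar shift of +5.
For prayer: reverse → reyarp; then shift: r+5=w, e+5=j, y+5=d, a+5=f, r+5=w, p+5=u.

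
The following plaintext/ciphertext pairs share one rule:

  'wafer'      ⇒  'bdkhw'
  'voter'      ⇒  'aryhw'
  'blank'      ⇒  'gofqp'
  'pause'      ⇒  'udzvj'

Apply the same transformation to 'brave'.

Shifts by position in wafer: pos 0: w→b (+5), pos 1: a→d (+3), pos 2: f→k (+5), pos 3: e→h (+3) — repeating every 2. It's a Vigenère-style cipher with numeric key [5,3]: position i shifts by key[i mod 2].
Applying it to brave: b+5=g, r+3=u, a+5=f, v+3=y, e+5=j.

gufyj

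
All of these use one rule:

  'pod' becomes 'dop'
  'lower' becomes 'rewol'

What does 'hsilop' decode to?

polish

The output letters match the input read backwards: pod reversed is dop. The word is simply reversed.
Decoding hsilop: then reverse → polish.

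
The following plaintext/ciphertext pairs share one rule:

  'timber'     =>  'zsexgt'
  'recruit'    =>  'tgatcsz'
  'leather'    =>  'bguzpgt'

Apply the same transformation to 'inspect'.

shwngaz

t(19)→z(25) and i(8)→s(18) fit y≡3x+20 (mod 26); the inverse of 3 mod 26 is 9. Treating letters as 0–25, the rule is x ↦ 3x + 20 (mod 26).
Applying it to inspect: i(8)→3·8+20≡18=s; n(13)→3·13+20≡7=h; s(18)→3·18+20≡22=w; p(15)→3·15+20≡13=n; e(4)→3·4+20≡6=g; c(2)→3·2+20≡0=a; t(19)→3·19+20≡25=z (all mod 26).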